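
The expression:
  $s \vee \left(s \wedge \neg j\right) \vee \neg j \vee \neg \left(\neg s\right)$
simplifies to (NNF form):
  $s \vee \neg j$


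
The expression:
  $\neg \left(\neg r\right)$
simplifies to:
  $r$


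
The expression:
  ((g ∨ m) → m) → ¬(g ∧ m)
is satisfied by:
  {g: False, m: False}
  {m: True, g: False}
  {g: True, m: False}


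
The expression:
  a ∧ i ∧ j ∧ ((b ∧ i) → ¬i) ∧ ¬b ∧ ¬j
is never true.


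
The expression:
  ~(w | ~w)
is never true.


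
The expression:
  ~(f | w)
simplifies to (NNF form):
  ~f & ~w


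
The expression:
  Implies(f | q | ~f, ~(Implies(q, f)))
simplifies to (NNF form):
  q & ~f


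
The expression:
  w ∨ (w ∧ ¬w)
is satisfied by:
  {w: True}


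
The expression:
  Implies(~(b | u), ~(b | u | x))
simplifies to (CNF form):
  b | u | ~x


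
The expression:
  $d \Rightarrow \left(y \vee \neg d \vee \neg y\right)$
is always true.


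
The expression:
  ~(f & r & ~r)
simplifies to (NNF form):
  True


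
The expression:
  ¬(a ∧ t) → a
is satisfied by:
  {a: True}


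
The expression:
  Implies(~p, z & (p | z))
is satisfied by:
  {z: True, p: True}
  {z: True, p: False}
  {p: True, z: False}


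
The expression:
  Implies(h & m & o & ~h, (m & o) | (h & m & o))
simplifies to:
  True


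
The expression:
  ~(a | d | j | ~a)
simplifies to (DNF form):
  False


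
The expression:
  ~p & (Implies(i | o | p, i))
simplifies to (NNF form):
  ~p & (i | ~o)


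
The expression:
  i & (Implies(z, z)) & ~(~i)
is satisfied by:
  {i: True}


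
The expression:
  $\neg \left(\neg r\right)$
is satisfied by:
  {r: True}


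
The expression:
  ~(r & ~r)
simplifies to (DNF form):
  True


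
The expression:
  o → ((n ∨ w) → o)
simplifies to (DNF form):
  True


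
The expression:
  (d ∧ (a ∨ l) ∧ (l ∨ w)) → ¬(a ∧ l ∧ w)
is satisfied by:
  {l: False, d: False, a: False, w: False}
  {w: True, l: False, d: False, a: False}
  {a: True, l: False, d: False, w: False}
  {w: True, a: True, l: False, d: False}
  {d: True, w: False, l: False, a: False}
  {w: True, d: True, l: False, a: False}
  {a: True, d: True, w: False, l: False}
  {w: True, a: True, d: True, l: False}
  {l: True, a: False, d: False, w: False}
  {w: True, l: True, a: False, d: False}
  {a: True, l: True, w: False, d: False}
  {w: True, a: True, l: True, d: False}
  {d: True, l: True, a: False, w: False}
  {w: True, d: True, l: True, a: False}
  {a: True, d: True, l: True, w: False}


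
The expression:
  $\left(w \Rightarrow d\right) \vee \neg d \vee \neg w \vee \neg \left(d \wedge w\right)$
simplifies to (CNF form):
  $\text{True}$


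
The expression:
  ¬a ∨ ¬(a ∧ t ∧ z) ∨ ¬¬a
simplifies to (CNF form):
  True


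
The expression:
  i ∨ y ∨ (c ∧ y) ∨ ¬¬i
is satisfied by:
  {i: True, y: True}
  {i: True, y: False}
  {y: True, i: False}


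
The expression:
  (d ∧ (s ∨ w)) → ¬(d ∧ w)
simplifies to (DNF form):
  ¬d ∨ ¬w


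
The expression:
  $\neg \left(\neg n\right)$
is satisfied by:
  {n: True}


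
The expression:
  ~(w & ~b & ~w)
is always true.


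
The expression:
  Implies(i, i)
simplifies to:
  True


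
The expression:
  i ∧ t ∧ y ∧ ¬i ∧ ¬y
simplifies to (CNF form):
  False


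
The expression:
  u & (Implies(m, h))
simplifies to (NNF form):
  u & (h | ~m)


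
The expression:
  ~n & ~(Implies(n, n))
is never true.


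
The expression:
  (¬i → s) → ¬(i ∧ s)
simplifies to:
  ¬i ∨ ¬s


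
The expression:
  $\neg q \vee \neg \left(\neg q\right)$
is always true.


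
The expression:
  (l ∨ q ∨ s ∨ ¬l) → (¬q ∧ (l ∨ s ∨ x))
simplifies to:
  ¬q ∧ (l ∨ s ∨ x)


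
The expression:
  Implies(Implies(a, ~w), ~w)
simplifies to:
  a | ~w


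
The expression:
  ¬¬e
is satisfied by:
  {e: True}


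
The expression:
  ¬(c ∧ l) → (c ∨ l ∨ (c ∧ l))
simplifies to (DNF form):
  c ∨ l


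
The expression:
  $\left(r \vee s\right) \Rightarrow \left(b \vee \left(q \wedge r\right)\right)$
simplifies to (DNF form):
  $b \vee \left(q \wedge r\right) \vee \left(\neg r \wedge \neg s\right)$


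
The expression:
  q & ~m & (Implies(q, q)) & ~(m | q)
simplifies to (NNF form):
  False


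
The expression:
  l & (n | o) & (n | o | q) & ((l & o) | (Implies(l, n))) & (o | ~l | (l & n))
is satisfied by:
  {n: True, o: True, l: True}
  {n: True, l: True, o: False}
  {o: True, l: True, n: False}


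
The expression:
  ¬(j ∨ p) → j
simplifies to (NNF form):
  j ∨ p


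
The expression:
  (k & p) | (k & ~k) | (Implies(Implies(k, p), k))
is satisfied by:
  {k: True}


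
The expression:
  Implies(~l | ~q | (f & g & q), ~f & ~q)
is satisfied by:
  {l: True, q: False, f: False, g: False}
  {l: False, q: False, f: False, g: False}
  {g: True, l: True, q: False, f: False}
  {g: True, l: False, q: False, f: False}
  {q: True, l: True, g: False, f: False}
  {g: True, q: True, l: True, f: False}
  {f: True, q: True, l: True, g: False}


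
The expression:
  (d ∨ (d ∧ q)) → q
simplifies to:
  q ∨ ¬d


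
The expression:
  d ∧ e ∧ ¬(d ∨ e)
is never true.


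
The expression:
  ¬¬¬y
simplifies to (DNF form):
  ¬y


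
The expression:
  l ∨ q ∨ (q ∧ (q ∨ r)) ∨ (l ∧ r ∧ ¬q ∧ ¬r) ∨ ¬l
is always true.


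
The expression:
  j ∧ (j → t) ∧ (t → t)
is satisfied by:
  {t: True, j: True}


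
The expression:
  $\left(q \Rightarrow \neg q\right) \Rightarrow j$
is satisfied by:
  {q: True, j: True}
  {q: True, j: False}
  {j: True, q: False}


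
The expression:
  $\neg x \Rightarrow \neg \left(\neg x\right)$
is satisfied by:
  {x: True}


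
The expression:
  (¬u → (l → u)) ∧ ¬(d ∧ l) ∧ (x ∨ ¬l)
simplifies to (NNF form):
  (u ∧ x ∧ ¬d) ∨ ¬l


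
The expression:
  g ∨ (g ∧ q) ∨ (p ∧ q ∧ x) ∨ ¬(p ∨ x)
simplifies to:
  g ∨ (¬p ∧ ¬x) ∨ (p ∧ q ∧ x)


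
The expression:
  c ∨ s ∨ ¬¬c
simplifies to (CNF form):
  c ∨ s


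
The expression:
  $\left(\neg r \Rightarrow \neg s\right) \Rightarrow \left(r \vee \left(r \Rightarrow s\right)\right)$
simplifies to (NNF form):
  $\text{True}$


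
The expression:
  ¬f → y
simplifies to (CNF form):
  f ∨ y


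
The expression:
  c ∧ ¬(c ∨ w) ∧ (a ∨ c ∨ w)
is never true.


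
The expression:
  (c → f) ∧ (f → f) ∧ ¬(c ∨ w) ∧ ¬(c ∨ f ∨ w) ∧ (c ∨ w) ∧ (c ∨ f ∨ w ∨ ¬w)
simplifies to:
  False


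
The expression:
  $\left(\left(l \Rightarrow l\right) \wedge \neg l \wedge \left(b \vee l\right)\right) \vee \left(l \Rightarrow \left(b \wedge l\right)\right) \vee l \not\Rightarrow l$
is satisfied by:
  {b: True, l: False}
  {l: False, b: False}
  {l: True, b: True}


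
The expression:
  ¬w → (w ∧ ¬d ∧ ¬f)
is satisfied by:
  {w: True}


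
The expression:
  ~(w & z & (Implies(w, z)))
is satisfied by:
  {w: False, z: False}
  {z: True, w: False}
  {w: True, z: False}


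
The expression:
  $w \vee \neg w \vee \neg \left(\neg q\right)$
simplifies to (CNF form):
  $\text{True}$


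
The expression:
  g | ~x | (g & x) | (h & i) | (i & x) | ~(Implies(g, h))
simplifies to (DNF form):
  g | i | ~x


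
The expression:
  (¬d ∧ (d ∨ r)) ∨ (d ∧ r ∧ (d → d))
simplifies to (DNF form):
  r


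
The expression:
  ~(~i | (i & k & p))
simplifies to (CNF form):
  i & (~k | ~p)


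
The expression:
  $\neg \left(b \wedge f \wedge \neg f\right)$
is always true.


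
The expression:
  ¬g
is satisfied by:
  {g: False}


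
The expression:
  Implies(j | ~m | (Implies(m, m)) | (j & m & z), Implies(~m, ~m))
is always true.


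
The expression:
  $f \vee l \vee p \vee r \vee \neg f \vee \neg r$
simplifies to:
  $\text{True}$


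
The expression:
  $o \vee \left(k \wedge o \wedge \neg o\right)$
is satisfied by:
  {o: True}


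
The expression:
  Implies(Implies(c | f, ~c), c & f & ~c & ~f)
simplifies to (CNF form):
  c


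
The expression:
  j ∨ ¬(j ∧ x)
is always true.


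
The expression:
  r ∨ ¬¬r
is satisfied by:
  {r: True}


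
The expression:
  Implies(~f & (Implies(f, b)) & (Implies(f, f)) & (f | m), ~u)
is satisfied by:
  {f: True, m: False, u: False}
  {f: False, m: False, u: False}
  {u: True, f: True, m: False}
  {u: True, f: False, m: False}
  {m: True, f: True, u: False}
  {m: True, f: False, u: False}
  {m: True, u: True, f: True}


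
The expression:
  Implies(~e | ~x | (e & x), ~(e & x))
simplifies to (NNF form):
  ~e | ~x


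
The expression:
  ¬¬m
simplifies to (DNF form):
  m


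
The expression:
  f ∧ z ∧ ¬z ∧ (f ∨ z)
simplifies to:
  False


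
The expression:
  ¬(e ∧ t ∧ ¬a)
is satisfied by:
  {a: True, e: False, t: False}
  {e: False, t: False, a: False}
  {a: True, t: True, e: False}
  {t: True, e: False, a: False}
  {a: True, e: True, t: False}
  {e: True, a: False, t: False}
  {a: True, t: True, e: True}


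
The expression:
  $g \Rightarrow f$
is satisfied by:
  {f: True, g: False}
  {g: False, f: False}
  {g: True, f: True}


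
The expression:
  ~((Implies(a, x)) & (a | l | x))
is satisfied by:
  {a: True, x: False, l: False}
  {x: False, l: False, a: False}
  {a: True, l: True, x: False}


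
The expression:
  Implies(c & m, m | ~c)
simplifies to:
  True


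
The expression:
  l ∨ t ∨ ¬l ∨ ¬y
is always true.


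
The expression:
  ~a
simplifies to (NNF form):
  ~a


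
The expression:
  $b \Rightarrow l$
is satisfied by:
  {l: True, b: False}
  {b: False, l: False}
  {b: True, l: True}


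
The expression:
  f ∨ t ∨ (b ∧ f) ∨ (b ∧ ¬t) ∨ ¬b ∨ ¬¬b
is always true.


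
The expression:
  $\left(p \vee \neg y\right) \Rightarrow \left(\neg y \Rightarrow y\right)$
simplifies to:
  $y$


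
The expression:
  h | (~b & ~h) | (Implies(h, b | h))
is always true.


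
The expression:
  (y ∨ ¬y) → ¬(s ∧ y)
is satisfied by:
  {s: False, y: False}
  {y: True, s: False}
  {s: True, y: False}


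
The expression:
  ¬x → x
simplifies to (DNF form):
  x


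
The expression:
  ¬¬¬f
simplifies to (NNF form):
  ¬f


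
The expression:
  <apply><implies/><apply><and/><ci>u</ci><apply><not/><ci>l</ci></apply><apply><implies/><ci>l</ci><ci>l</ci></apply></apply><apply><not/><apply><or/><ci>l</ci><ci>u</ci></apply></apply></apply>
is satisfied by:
  {l: True, u: False}
  {u: False, l: False}
  {u: True, l: True}


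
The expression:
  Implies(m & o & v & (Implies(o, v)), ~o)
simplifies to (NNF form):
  ~m | ~o | ~v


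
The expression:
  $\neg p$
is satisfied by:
  {p: False}


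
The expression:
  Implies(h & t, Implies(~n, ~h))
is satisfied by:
  {n: True, h: False, t: False}
  {h: False, t: False, n: False}
  {n: True, t: True, h: False}
  {t: True, h: False, n: False}
  {n: True, h: True, t: False}
  {h: True, n: False, t: False}
  {n: True, t: True, h: True}


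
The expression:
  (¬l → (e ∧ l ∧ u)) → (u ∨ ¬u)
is always true.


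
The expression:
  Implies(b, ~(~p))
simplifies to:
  p | ~b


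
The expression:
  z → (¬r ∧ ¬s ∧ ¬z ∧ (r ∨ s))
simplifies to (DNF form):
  ¬z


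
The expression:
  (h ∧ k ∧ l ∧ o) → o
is always true.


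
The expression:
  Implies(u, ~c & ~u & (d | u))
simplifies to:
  ~u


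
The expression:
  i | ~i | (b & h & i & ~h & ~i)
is always true.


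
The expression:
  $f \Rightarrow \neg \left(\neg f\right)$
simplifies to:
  $\text{True}$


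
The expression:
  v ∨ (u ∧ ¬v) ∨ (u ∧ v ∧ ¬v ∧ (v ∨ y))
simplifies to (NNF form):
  u ∨ v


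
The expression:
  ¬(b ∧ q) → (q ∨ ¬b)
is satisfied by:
  {q: True, b: False}
  {b: False, q: False}
  {b: True, q: True}


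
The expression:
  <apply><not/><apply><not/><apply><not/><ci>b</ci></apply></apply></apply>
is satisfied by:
  {b: False}


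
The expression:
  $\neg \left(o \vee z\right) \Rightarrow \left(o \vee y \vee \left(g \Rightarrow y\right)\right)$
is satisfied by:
  {y: True, o: True, z: True, g: False}
  {y: True, o: True, g: False, z: False}
  {y: True, z: True, g: False, o: False}
  {y: True, g: False, z: False, o: False}
  {o: True, z: True, g: False, y: False}
  {o: True, g: False, z: False, y: False}
  {z: True, o: False, g: False, y: False}
  {o: False, g: False, z: False, y: False}
  {o: True, y: True, g: True, z: True}
  {o: True, y: True, g: True, z: False}
  {y: True, g: True, z: True, o: False}
  {y: True, g: True, o: False, z: False}
  {z: True, g: True, o: True, y: False}
  {g: True, o: True, y: False, z: False}
  {g: True, z: True, y: False, o: False}


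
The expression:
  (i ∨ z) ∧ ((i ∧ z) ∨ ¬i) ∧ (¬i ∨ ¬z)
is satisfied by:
  {z: True, i: False}


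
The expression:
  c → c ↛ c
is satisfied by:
  {c: False}


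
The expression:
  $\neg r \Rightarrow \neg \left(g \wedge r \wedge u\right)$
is always true.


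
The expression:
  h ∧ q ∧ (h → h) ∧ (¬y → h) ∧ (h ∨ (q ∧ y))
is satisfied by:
  {h: True, q: True}


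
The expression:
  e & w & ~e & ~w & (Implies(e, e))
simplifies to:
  False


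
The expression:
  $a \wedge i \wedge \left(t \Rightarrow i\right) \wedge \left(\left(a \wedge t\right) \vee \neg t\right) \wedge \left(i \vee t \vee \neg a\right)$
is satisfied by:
  {a: True, i: True}


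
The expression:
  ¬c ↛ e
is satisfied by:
  {e: False, c: False}


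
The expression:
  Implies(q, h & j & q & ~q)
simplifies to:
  ~q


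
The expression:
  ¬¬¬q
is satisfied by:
  {q: False}


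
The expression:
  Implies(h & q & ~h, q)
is always true.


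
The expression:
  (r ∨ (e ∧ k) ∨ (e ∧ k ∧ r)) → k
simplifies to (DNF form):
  k ∨ ¬r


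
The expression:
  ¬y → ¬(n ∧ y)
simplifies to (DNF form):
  True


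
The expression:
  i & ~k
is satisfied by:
  {i: True, k: False}


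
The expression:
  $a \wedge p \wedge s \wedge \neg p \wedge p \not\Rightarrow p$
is never true.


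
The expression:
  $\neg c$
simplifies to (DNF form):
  $\neg c$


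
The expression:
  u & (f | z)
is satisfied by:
  {z: True, f: True, u: True}
  {z: True, u: True, f: False}
  {f: True, u: True, z: False}


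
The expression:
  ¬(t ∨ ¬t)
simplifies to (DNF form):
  False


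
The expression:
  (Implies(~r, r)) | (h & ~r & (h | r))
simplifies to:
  h | r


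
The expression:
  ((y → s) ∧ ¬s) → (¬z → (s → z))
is always true.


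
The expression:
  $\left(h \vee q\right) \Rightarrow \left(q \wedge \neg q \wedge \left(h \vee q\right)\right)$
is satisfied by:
  {q: False, h: False}


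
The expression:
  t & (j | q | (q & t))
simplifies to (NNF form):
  t & (j | q)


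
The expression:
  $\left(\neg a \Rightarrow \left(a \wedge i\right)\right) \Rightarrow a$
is always true.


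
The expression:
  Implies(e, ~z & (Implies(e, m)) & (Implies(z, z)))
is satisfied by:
  {m: True, z: False, e: False}
  {z: False, e: False, m: False}
  {m: True, z: True, e: False}
  {z: True, m: False, e: False}
  {e: True, m: True, z: False}


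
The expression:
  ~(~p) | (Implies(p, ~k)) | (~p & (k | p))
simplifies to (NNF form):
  True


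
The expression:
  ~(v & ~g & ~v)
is always true.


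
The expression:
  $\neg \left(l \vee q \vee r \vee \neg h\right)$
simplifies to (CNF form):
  $h \wedge \neg l \wedge \neg q \wedge \neg r$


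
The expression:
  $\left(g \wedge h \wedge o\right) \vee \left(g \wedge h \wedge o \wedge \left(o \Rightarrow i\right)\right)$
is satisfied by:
  {h: True, g: True, o: True}


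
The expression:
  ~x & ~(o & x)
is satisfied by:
  {x: False}


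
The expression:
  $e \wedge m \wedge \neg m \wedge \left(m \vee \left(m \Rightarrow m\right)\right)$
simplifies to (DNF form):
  $\text{False}$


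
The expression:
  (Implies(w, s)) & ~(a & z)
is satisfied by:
  {s: True, w: False, z: False, a: False}
  {a: False, w: False, s: False, z: False}
  {a: True, s: True, w: False, z: False}
  {a: True, w: False, s: False, z: False}
  {z: True, s: True, a: False, w: False}
  {z: True, a: False, w: False, s: False}
  {s: True, w: True, z: False, a: False}
  {a: True, s: True, w: True, z: False}
  {z: True, s: True, w: True, a: False}


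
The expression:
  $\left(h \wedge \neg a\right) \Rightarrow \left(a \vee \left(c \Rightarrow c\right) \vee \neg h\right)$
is always true.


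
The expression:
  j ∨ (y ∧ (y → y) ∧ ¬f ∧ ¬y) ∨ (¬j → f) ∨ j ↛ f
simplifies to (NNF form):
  f ∨ j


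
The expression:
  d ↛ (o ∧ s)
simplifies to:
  d ∧ (¬o ∨ ¬s)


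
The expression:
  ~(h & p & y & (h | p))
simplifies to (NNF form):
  ~h | ~p | ~y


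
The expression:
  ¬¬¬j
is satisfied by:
  {j: False}


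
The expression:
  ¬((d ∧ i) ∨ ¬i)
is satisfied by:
  {i: True, d: False}


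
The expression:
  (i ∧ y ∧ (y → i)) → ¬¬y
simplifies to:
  True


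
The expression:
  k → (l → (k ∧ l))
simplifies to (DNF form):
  True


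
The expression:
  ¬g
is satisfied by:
  {g: False}


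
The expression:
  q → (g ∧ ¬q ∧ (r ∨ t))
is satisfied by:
  {q: False}


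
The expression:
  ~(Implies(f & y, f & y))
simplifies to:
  False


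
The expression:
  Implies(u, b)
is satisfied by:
  {b: True, u: False}
  {u: False, b: False}
  {u: True, b: True}


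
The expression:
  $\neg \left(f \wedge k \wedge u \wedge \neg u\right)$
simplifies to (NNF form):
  $\text{True}$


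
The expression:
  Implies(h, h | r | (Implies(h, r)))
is always true.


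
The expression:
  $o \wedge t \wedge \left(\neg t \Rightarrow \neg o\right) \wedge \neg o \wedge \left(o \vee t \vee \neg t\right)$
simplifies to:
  $\text{False}$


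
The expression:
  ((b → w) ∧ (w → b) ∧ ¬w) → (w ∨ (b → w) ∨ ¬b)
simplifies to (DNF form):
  True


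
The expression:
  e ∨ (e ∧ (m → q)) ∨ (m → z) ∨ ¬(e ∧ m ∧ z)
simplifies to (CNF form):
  True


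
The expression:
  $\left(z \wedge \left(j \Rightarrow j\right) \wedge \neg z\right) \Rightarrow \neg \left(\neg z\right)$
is always true.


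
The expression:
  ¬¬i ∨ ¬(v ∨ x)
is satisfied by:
  {i: True, x: False, v: False}
  {i: True, v: True, x: False}
  {i: True, x: True, v: False}
  {i: True, v: True, x: True}
  {v: False, x: False, i: False}


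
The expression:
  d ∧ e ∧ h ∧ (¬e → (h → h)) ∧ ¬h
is never true.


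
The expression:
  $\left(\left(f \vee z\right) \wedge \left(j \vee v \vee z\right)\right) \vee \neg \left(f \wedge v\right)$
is always true.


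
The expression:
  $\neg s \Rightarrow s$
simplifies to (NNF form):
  $s$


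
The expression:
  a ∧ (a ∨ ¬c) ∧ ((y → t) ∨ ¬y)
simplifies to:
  a ∧ (t ∨ ¬y)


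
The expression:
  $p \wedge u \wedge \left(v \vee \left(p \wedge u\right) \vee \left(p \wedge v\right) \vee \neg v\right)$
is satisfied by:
  {p: True, u: True}


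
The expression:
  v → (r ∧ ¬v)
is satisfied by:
  {v: False}


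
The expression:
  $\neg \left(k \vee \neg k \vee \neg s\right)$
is never true.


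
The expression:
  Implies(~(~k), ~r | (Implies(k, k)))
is always true.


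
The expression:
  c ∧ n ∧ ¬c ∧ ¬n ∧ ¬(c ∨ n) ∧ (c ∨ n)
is never true.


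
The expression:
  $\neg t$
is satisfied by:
  {t: False}


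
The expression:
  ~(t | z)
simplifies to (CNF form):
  ~t & ~z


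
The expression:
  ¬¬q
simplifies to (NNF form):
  q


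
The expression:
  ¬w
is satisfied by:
  {w: False}


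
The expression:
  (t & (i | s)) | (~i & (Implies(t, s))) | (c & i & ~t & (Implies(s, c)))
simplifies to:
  (i & t) | (c & ~t) | (s & ~i) | (~i & ~t)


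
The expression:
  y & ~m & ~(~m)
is never true.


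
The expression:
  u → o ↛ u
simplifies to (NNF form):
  ¬u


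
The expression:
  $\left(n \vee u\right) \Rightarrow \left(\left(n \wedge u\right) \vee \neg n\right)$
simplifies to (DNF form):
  $u \vee \neg n$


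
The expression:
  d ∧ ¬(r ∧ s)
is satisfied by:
  {d: True, s: False, r: False}
  {r: True, d: True, s: False}
  {s: True, d: True, r: False}


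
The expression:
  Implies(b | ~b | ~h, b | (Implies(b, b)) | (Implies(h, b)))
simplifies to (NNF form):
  True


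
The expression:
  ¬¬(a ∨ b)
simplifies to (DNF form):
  a ∨ b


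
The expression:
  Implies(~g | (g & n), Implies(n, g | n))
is always true.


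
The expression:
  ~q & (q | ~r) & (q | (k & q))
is never true.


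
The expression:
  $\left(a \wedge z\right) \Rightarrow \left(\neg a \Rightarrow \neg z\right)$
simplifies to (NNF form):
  $\text{True}$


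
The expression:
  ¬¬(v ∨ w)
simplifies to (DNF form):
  v ∨ w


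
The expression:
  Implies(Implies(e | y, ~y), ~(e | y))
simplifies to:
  y | ~e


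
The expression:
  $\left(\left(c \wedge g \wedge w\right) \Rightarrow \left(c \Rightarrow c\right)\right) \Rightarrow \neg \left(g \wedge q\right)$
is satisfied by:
  {g: False, q: False}
  {q: True, g: False}
  {g: True, q: False}


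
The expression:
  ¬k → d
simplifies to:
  d ∨ k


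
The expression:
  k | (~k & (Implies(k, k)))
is always true.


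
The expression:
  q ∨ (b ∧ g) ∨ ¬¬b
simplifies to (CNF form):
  b ∨ q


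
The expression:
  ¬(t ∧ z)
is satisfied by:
  {t: False, z: False}
  {z: True, t: False}
  {t: True, z: False}


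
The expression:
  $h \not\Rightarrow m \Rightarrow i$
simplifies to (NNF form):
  $i \vee m \vee \neg h$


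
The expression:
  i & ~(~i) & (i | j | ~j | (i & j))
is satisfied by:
  {i: True}


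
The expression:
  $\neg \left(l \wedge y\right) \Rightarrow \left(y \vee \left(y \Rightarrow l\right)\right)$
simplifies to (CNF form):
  $\text{True}$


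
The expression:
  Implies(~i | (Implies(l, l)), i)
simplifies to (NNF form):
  i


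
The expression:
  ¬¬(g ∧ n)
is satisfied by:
  {g: True, n: True}


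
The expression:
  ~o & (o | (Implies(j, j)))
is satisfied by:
  {o: False}


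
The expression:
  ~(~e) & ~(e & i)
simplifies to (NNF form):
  e & ~i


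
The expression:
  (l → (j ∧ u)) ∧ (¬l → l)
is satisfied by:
  {j: True, u: True, l: True}


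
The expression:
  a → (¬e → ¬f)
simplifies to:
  e ∨ ¬a ∨ ¬f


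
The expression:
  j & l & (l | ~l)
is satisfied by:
  {j: True, l: True}


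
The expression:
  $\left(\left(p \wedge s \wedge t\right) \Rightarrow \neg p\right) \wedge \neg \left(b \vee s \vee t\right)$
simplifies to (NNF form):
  $\neg b \wedge \neg s \wedge \neg t$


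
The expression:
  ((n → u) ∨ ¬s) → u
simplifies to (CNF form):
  (n ∨ u) ∧ (s ∨ u)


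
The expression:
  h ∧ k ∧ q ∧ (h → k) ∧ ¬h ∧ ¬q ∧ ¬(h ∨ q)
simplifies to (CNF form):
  False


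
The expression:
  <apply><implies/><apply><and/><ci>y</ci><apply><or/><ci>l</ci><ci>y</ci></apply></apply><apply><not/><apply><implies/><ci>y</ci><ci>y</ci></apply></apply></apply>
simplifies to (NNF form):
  <apply><not/><ci>y</ci></apply>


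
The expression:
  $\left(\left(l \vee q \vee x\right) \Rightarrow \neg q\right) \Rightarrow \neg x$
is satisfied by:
  {q: True, x: False}
  {x: False, q: False}
  {x: True, q: True}


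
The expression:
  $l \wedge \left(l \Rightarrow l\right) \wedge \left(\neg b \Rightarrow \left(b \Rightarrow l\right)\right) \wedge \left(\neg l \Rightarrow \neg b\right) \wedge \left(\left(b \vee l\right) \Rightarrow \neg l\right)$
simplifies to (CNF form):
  $\text{False}$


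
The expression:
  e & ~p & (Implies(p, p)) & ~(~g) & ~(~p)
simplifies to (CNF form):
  False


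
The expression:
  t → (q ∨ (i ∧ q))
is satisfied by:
  {q: True, t: False}
  {t: False, q: False}
  {t: True, q: True}


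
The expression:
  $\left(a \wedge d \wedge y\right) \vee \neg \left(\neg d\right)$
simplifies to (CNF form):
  $d$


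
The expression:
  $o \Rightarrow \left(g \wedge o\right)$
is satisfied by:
  {g: True, o: False}
  {o: False, g: False}
  {o: True, g: True}


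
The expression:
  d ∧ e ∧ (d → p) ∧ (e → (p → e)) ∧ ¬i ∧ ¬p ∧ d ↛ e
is never true.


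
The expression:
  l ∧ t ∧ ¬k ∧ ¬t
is never true.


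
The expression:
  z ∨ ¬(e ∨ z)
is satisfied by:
  {z: True, e: False}
  {e: False, z: False}
  {e: True, z: True}


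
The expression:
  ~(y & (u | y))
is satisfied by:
  {y: False}


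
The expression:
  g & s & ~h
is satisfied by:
  {s: True, g: True, h: False}


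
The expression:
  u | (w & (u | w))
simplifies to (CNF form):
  u | w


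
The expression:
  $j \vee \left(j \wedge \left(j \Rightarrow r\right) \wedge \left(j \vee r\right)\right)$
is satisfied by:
  {j: True}


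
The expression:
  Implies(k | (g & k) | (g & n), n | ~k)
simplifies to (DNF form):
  n | ~k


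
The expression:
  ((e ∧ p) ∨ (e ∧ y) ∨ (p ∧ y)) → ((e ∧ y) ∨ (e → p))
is always true.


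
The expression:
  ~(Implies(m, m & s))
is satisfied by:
  {m: True, s: False}


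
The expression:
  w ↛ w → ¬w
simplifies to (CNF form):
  True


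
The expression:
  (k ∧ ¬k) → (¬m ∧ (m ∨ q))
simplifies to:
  True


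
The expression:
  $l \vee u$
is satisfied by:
  {l: True, u: True}
  {l: True, u: False}
  {u: True, l: False}


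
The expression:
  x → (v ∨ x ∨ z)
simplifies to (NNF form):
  True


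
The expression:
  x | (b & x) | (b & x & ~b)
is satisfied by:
  {x: True}


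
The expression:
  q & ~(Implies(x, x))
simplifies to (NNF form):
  False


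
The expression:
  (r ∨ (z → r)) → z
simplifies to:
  z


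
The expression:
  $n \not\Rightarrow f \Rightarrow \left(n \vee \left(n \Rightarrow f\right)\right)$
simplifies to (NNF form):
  $\text{True}$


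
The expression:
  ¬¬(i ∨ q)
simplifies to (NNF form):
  i ∨ q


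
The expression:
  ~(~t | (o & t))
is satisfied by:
  {t: True, o: False}


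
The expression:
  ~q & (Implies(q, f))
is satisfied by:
  {q: False}


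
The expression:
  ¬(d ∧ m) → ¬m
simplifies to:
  d ∨ ¬m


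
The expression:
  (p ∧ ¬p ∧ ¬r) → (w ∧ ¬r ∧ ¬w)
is always true.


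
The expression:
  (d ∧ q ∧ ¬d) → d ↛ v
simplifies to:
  True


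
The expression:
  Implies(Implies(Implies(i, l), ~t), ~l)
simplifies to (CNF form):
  t | ~l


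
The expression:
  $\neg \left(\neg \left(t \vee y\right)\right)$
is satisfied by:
  {y: True, t: True}
  {y: True, t: False}
  {t: True, y: False}


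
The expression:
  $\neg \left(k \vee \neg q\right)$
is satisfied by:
  {q: True, k: False}


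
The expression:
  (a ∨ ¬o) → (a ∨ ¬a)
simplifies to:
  True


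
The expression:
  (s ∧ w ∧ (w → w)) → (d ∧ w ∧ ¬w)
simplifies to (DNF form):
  ¬s ∨ ¬w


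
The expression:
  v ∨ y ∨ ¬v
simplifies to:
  True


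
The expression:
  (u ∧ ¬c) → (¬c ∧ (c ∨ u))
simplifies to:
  True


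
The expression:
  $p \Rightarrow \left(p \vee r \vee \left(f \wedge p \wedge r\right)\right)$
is always true.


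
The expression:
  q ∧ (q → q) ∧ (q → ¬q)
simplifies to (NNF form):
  False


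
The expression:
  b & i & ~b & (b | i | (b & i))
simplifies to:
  False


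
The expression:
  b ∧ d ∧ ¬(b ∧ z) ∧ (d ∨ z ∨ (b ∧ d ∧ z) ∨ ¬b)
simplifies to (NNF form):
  b ∧ d ∧ ¬z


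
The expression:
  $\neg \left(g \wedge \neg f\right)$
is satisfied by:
  {f: True, g: False}
  {g: False, f: False}
  {g: True, f: True}


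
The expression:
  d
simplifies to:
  d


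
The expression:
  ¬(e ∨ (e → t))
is never true.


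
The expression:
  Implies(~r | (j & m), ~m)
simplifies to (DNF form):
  ~m | (r & ~j)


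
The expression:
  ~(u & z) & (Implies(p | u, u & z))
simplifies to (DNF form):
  ~p & ~u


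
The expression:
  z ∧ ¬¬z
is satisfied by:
  {z: True}


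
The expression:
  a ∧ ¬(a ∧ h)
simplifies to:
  a ∧ ¬h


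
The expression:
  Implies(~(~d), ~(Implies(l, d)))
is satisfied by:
  {d: False}


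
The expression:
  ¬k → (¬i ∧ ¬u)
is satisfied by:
  {k: True, i: False, u: False}
  {k: True, u: True, i: False}
  {k: True, i: True, u: False}
  {k: True, u: True, i: True}
  {u: False, i: False, k: False}


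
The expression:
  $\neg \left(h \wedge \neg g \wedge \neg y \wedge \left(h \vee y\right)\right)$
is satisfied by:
  {y: True, g: True, h: False}
  {y: True, h: False, g: False}
  {g: True, h: False, y: False}
  {g: False, h: False, y: False}
  {y: True, g: True, h: True}
  {y: True, h: True, g: False}
  {g: True, h: True, y: False}


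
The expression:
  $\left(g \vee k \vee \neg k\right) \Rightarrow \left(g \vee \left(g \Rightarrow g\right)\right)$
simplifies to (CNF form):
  $\text{True}$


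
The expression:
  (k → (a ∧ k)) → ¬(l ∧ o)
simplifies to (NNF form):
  (k ∧ ¬a) ∨ ¬l ∨ ¬o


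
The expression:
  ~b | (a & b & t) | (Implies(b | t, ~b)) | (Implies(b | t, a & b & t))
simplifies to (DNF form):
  ~b | (a & t)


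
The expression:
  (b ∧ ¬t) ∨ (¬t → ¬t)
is always true.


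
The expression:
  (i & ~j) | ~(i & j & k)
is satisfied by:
  {k: False, i: False, j: False}
  {j: True, k: False, i: False}
  {i: True, k: False, j: False}
  {j: True, i: True, k: False}
  {k: True, j: False, i: False}
  {j: True, k: True, i: False}
  {i: True, k: True, j: False}


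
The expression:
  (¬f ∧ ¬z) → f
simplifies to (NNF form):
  f ∨ z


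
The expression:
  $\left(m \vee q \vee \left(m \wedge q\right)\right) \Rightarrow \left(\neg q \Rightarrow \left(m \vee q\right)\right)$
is always true.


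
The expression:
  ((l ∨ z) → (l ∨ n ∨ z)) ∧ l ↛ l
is never true.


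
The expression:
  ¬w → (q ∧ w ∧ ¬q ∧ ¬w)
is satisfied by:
  {w: True}


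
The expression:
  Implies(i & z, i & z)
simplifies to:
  True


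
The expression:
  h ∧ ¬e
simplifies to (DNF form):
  h ∧ ¬e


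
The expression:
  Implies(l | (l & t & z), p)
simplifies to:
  p | ~l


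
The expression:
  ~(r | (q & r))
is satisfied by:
  {r: False}


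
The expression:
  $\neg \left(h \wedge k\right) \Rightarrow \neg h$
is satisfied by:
  {k: True, h: False}
  {h: False, k: False}
  {h: True, k: True}


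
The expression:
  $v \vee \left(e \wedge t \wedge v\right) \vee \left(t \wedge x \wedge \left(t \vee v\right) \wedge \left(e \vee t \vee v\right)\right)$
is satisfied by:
  {t: True, v: True, x: True}
  {t: True, v: True, x: False}
  {v: True, x: True, t: False}
  {v: True, x: False, t: False}
  {t: True, x: True, v: False}


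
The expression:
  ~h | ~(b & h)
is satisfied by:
  {h: False, b: False}
  {b: True, h: False}
  {h: True, b: False}


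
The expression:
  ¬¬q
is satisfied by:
  {q: True}


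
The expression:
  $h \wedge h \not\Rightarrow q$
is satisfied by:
  {h: True, q: False}


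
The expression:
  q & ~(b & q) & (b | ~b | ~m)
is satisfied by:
  {q: True, b: False}


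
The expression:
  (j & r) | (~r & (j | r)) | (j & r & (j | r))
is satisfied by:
  {j: True}


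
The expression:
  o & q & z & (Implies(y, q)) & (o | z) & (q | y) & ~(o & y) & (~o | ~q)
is never true.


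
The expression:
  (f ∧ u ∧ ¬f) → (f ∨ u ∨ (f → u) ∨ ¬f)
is always true.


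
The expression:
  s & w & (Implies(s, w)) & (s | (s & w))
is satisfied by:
  {w: True, s: True}


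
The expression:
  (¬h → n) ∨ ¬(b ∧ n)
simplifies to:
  True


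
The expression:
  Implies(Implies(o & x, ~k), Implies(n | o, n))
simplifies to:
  n | ~o | (k & x)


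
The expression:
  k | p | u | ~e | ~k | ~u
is always true.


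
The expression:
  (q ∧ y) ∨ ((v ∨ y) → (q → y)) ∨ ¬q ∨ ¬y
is always true.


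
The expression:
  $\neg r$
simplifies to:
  $\neg r$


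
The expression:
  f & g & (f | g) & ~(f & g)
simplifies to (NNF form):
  False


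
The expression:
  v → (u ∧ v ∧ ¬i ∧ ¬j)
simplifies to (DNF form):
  (u ∧ ¬i ∧ ¬j) ∨ ¬v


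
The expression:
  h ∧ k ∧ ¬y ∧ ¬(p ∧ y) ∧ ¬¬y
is never true.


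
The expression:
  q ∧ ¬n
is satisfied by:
  {q: True, n: False}


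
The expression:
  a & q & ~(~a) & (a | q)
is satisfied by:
  {a: True, q: True}


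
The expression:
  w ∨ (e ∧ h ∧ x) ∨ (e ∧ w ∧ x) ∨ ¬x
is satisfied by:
  {w: True, h: True, e: True, x: False}
  {w: True, h: True, e: False, x: False}
  {w: True, e: True, h: False, x: False}
  {w: True, e: False, h: False, x: False}
  {h: True, e: True, w: False, x: False}
  {h: True, w: False, e: False, x: False}
  {h: False, e: True, w: False, x: False}
  {h: False, w: False, e: False, x: False}
  {w: True, x: True, h: True, e: True}
  {w: True, x: True, h: True, e: False}
  {w: True, x: True, e: True, h: False}
  {w: True, x: True, e: False, h: False}
  {x: True, h: True, e: True, w: False}


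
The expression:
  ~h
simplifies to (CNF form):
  ~h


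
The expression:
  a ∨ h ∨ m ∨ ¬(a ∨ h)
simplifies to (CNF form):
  True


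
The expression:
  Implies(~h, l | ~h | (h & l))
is always true.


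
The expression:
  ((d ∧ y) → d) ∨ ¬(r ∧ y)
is always true.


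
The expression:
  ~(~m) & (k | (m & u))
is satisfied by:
  {k: True, u: True, m: True}
  {k: True, m: True, u: False}
  {u: True, m: True, k: False}


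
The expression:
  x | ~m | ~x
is always true.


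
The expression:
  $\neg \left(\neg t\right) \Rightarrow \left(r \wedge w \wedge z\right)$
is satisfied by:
  {r: True, w: True, z: True, t: False}
  {r: True, w: True, z: False, t: False}
  {r: True, z: True, w: False, t: False}
  {r: True, z: False, w: False, t: False}
  {w: True, z: True, r: False, t: False}
  {w: True, r: False, z: False, t: False}
  {w: False, z: True, r: False, t: False}
  {w: False, r: False, z: False, t: False}
  {r: True, t: True, w: True, z: True}


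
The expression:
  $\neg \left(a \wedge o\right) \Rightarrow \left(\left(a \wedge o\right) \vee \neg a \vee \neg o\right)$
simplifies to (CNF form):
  $\text{True}$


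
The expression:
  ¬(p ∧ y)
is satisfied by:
  {p: False, y: False}
  {y: True, p: False}
  {p: True, y: False}


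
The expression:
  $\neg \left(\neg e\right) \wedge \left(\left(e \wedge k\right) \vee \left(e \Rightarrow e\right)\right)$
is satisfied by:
  {e: True}


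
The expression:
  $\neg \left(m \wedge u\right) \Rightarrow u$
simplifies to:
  $u$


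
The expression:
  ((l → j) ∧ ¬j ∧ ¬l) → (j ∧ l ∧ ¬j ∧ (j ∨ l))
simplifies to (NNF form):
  j ∨ l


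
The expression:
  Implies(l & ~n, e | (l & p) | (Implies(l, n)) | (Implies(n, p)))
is always true.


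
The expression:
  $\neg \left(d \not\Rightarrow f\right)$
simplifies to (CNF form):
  $f \vee \neg d$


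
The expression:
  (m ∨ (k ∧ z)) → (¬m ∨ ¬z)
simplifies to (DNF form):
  ¬m ∨ ¬z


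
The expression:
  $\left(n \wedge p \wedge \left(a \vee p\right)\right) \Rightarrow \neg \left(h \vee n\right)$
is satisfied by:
  {p: False, n: False}
  {n: True, p: False}
  {p: True, n: False}


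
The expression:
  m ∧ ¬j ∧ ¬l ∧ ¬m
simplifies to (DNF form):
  False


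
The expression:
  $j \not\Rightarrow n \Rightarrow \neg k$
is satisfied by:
  {n: True, k: False, j: False}
  {k: False, j: False, n: False}
  {j: True, n: True, k: False}
  {j: True, k: False, n: False}
  {n: True, k: True, j: False}
  {k: True, n: False, j: False}
  {j: True, k: True, n: True}


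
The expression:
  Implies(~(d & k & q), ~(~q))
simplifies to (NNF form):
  q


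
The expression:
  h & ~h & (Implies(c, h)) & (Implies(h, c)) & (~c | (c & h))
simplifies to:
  False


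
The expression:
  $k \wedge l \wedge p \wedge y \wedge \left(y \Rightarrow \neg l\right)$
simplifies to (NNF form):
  $\text{False}$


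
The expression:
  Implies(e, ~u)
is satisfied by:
  {u: False, e: False}
  {e: True, u: False}
  {u: True, e: False}


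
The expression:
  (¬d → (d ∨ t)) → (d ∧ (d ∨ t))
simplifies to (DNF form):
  d ∨ ¬t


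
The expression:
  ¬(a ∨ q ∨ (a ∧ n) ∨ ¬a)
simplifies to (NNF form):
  False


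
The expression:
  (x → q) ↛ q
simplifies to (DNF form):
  ¬q ∧ ¬x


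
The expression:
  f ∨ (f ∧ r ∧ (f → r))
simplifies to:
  f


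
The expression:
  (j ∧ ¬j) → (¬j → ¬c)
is always true.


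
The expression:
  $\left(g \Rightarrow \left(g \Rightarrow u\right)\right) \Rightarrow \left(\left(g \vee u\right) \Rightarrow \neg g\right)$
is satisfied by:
  {g: False, u: False}
  {u: True, g: False}
  {g: True, u: False}


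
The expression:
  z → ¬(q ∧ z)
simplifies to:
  ¬q ∨ ¬z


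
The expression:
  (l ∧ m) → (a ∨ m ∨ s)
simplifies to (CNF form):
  True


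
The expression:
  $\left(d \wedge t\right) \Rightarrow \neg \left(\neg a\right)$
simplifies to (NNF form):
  $a \vee \neg d \vee \neg t$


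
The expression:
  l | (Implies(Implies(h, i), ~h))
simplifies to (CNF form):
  l | ~h | ~i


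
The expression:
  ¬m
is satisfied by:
  {m: False}


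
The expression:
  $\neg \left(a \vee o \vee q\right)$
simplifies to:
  $\neg a \wedge \neg o \wedge \neg q$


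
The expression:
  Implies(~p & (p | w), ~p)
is always true.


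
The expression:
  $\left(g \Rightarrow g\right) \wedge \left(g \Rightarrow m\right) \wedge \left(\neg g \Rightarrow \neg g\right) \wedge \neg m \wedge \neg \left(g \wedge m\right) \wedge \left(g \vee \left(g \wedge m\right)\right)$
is never true.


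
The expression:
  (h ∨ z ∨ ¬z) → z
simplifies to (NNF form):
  z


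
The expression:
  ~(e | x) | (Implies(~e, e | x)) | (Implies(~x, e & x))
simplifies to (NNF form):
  True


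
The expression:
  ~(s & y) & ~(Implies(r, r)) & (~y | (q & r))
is never true.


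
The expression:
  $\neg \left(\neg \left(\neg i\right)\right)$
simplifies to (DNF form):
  $\neg i$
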